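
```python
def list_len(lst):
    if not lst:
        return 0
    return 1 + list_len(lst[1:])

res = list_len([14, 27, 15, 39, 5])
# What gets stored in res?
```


list_len([14, 27, 15, 39, 5])
= 1 + list_len([27, 15, 39, 5])
= 1 + 1 + list_len([15, 39, 5])
= 1 + 1 + 1 + list_len([39, 5])
= 1 + 1 + 1 + 1 + list_len([5])
= 1 + 1 + 1 + 1 + 1 + list_len([])
= 1 + 1 + 1 + 1 + 1 + 0
= 5


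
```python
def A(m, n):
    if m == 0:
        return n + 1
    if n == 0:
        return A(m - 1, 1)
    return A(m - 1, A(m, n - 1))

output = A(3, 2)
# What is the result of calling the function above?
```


A(3, 2)
= A(2, A(3, 1))
First compute A(3, 1) = 13
= A(2, 13)
= 29


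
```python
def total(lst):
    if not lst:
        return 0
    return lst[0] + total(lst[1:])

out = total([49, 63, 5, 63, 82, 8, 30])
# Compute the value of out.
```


total([49, 63, 5, 63, 82, 8, 30])
= 49 + total([63, 5, 63, 82, 8, 30])
= 49 + 63 + total([5, 63, 82, 8, 30])
= 49 + 63 + 5 + total([63, 82, 8, 30])
= 49 + 63 + 5 + 63 + total([82, 8, 30])
= 49 + 63 + 5 + 63 + 82 + total([8, 30])
= 49 + 63 + 5 + 63 + 82 + 8 + total([30])
= 49 + 63 + 5 + 63 + 82 + 8 + 30 + total([])
= 49 + 63 + 5 + 63 + 82 + 8 + 30 + 0
= 300


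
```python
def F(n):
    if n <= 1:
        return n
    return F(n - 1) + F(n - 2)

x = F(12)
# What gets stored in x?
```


F(12)
= F(11) + F(10)
= (F(10) + F(9)) + F(10)
Computing bottom-up: F(0)=0, F(1)=1, F(2)=1, F(3)=2, F(4)=3, F(5)=5, F(6)=8, F(7)=13, F(8)=21, F(9)=34, F(10)=55, F(11)=89, F(12)=144
= 144


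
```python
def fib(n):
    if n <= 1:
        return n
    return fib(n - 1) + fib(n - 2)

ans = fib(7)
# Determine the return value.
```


fib(7)
= fib(6) + fib(5)
= (fib(5) + fib(4)) + fib(5)
Computing bottom-up: fib(0)=0, fib(1)=1, fib(2)=1, fib(3)=2, fib(4)=3, fib(5)=5, fib(6)=8, fib(7)=13
= 13


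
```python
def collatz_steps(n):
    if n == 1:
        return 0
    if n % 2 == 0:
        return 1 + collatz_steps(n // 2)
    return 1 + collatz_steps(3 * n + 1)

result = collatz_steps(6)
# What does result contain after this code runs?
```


collatz_steps(6)
6 is even -> collatz_steps(3)
3 is odd -> 3*3+1 = 10 -> collatz_steps(10)
10 is even -> collatz_steps(5)
5 is odd -> 3*5+1 = 16 -> collatz_steps(16)
16 is even -> collatz_steps(8)
8 is even -> collatz_steps(4)
4 is even -> collatz_steps(2)
2 is even -> collatz_steps(1)
Reached 1 after 8 steps
= 8


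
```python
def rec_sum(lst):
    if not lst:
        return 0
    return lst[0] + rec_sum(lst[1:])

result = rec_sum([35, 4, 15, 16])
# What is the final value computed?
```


rec_sum([35, 4, 15, 16])
= 35 + rec_sum([4, 15, 16])
= 35 + 4 + rec_sum([15, 16])
= 35 + 4 + 15 + rec_sum([16])
= 35 + 4 + 15 + 16 + rec_sum([])
= 35 + 4 + 15 + 16 + 0
= 70


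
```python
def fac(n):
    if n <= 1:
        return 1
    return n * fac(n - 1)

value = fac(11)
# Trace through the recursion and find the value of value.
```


fac(11)
= 11 * fac(10)
= 11 * 10 * fac(9)
= 11 * 10 * 9 * fac(8)
= 11 * 10 * 9 * 8 * fac(7)
= 11 * 10 * 9 * 8 * 7 * fac(6)
= 11 * 10 * 9 * 8 * 7 * 6 * fac(5)
= 11 * 10 * 9 * 8 * 7 * 6 * 5 * fac(4)
= 11 * 10 * 9 * 8 * 7 * 6 * 5 * 4 * fac(3)
= 11 * 10 * 9 * 8 * 7 * 6 * 5 * 4 * 3 * fac(2)
= 11 * 10 * 9 * 8 * 7 * 6 * 5 * 4 * 3 * 2 * fac(1)
= 11 * 10 * 9 * 8 * 7 * 6 * 5 * 4 * 3 * 2 * 1
= 39916800


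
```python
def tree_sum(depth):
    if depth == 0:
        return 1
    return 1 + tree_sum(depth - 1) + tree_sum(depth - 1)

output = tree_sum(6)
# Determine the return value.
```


tree_sum(6)
= 1 + tree_sum(5) + tree_sum(5)
= 1 + 2 * tree_sum(5)
tree_sum(k) = 2^(k+1) - 1
tree_sum(0) = 1
tree_sum(1) = 3
tree_sum(2) = 7
tree_sum(3) = 15
tree_sum(4) = 31
tree_sum(6) = 2^7 - 1 = 127


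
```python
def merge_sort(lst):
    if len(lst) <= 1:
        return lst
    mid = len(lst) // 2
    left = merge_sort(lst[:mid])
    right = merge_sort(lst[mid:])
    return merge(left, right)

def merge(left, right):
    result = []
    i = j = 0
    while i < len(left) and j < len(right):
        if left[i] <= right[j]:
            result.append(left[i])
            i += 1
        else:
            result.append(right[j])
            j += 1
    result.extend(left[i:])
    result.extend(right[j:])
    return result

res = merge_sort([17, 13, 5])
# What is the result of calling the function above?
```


merge_sort([17, 13, 5])
Split into [17] and [13, 5]
Left sorted: [17]
Right sorted: [5, 13]
Merge [17] and [5, 13]
= [5, 13, 17]


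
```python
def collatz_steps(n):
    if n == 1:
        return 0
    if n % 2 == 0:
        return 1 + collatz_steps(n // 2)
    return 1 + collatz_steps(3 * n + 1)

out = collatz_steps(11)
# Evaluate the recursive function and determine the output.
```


collatz_steps(11)
11 is odd -> 3*11+1 = 34 -> collatz_steps(34)
34 is even -> collatz_steps(17)
17 is odd -> 3*17+1 = 52 -> collatz_steps(52)
52 is even -> collatz_steps(26)
26 is even -> collatz_steps(13)
13 is odd -> 3*13+1 = 40 -> collatz_steps(40)
40 is even -> collatz_steps(20)
20 is even -> collatz_steps(10)
10 is even -> collatz_steps(5)
5 is odd -> 3*5+1 = 16 -> collatz_steps(16)
16 is even -> collatz_steps(8)
8 is even -> collatz_steps(4)
4 is even -> collatz_steps(2)
2 is even -> collatz_steps(1)
Reached 1 after 14 steps
= 14


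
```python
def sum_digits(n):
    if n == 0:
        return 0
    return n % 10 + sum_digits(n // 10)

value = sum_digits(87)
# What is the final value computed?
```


sum_digits(87)
= 7 + sum_digits(8)
= 7 + 8 + sum_digits(0)
= 7 + 8 + 0
= 15


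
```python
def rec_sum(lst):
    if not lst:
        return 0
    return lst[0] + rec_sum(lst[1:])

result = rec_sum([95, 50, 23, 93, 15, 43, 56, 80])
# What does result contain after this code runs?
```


rec_sum([95, 50, 23, 93, 15, 43, 56, 80])
= 95 + rec_sum([50, 23, 93, 15, 43, 56, 80])
= 95 + 50 + rec_sum([23, 93, 15, 43, 56, 80])
= 95 + 50 + 23 + rec_sum([93, 15, 43, 56, 80])
= 95 + 50 + 23 + 93 + rec_sum([15, 43, 56, 80])
= 95 + 50 + 23 + 93 + 15 + rec_sum([43, 56, 80])
= 95 + 50 + 23 + 93 + 15 + 43 + rec_sum([56, 80])
= 95 + 50 + 23 + 93 + 15 + 43 + 56 + rec_sum([80])
= 95 + 50 + 23 + 93 + 15 + 43 + 56 + 80 + rec_sum([])
= 95 + 50 + 23 + 93 + 15 + 43 + 56 + 80 + 0
= 455


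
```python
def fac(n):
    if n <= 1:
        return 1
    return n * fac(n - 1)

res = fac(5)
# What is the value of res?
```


fac(5)
= 5 * fac(4)
= 5 * 4 * fac(3)
= 5 * 4 * 3 * fac(2)
= 5 * 4 * 3 * 2 * fac(1)
= 5 * 4 * 3 * 2 * 1
= 120


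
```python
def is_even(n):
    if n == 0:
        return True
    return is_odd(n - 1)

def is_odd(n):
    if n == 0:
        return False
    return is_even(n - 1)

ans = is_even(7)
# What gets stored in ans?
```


is_even(7)
= is_odd(6)
= is_even(5)
= is_odd(4)
= is_even(3)
= is_odd(2)
= is_even(1)
= is_odd(0)
n == 0: return False
= False


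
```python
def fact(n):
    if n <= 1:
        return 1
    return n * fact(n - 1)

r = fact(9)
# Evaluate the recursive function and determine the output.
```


fact(9)
= 9 * fact(8)
= 9 * 8 * fact(7)
= 9 * 8 * 7 * fact(6)
= 9 * 8 * 7 * 6 * fact(5)
= 9 * 8 * 7 * 6 * 5 * fact(4)
= 9 * 8 * 7 * 6 * 5 * 4 * fact(3)
= 9 * 8 * 7 * 6 * 5 * 4 * 3 * fact(2)
= 9 * 8 * 7 * 6 * 5 * 4 * 3 * 2 * fact(1)
= 9 * 8 * 7 * 6 * 5 * 4 * 3 * 2 * 1
= 362880


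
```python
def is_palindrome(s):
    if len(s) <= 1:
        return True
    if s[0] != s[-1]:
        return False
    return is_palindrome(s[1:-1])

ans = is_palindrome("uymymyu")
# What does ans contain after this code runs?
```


is_palindrome("uymymyu")
"uymymyu": s[0]='u' == s[-1]='u' -> is_palindrome("ymymy")
"ymymy": s[0]='y' == s[-1]='y' -> is_palindrome("mym")
"mym": s[0]='m' == s[-1]='m' -> is_palindrome("y")
"y": len <= 1 -> True
= True


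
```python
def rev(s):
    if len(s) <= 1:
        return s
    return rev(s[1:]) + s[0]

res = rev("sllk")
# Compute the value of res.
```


rev("sllk")
= rev("llk") + "s"
= rev("lk") + "l" + "s"
= rev("k") + "l" + "l" + "s"
= "k" + "l" + "l" + "s"
= "klls"


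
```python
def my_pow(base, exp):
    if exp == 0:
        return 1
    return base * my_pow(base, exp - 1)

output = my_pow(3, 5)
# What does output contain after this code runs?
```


my_pow(3, 5)
= 3 * my_pow(3, 4)
= 3 * 3 * my_pow(3, 3)
= 3 * 3 * 3 * my_pow(3, 2)
= 3 * 3 * 3 * 3 * my_pow(3, 1)
= 3 * 3 * 3 * 3 * 3 * my_pow(3, 0)
= 3 * 3 * 3 * 3 * 3 * 1
= 243


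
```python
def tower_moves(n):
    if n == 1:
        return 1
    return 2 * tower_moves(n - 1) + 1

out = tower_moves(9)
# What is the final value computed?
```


tower_moves(9)
= 2 * tower_moves(8) + 1
= 2 * (2 * tower_moves(7) + 1) + 1
= 2 * (2 * (2 * tower_moves(6) + 1) + 1) + 1
= 2 * (2 * (2 * (2 * tower_moves(5) + 1) + 1) + 1) + 1
= 2 * (2 * (2 * (2 * (2 * tower_moves(4) + 1) + 1) + 1) + 1) + 1
= 2 * (2 * (2 * (2 * (2 * (2 * tower_moves(3) + 1) + 1) + 1) + 1) + 1) + 1
= 2 * (2 * (2 * (2 * (2 * (2 * (2 * tower_moves(2) + 1) + 1) + 1) + 1) + 1) + 1) + 1
= 2 * (2 * (2 * (2 * (2 * (2 * (2 * (2 * tower_moves(1) + 1) + 1) + 1) + 1) + 1) + 1) + 1) + 1
Now compute bottom-up:
tower_moves(1) = 1
tower_moves(2) = 2 * 1 + 1 = 3
tower_moves(3) = 2 * 3 + 1 = 7
tower_moves(4) = 2 * 7 + 1 = 15
tower_moves(5) = 2 * 15 + 1 = 31
tower_moves(6) = 2 * 31 + 1 = 63
tower_moves(7) = 2 * 63 + 1 = 127
tower_moves(8) = 2 * 127 + 1 = 255
tower_moves(9) = 2 * 255 + 1 = 511
= 511


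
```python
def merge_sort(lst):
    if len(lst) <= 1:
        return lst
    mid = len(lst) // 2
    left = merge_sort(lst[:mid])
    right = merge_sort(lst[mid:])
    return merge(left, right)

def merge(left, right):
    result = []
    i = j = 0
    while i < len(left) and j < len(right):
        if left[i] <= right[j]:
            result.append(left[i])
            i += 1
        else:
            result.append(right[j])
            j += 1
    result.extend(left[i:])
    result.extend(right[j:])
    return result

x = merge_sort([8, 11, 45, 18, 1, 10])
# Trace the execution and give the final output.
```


merge_sort([8, 11, 45, 18, 1, 10])
Split into [8, 11, 45] and [18, 1, 10]
Left sorted: [8, 11, 45]
Right sorted: [1, 10, 18]
Merge [8, 11, 45] and [1, 10, 18]
= [1, 8, 10, 11, 18, 45]


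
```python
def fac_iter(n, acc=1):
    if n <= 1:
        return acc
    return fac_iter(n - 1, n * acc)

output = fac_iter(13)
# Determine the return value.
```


fac_iter(13, 1)
= fac_iter(12, 13 * 1) = fac_iter(12, 13)
= fac_iter(11, 12 * 13) = fac_iter(11, 156)
= fac_iter(10, 11 * 156) = fac_iter(10, 1716)
= fac_iter(9, 10 * 1716) = fac_iter(9, 17160)
= fac_iter(8, 9 * 17160) = fac_iter(8, 154440)
= fac_iter(7, 8 * 154440) = fac_iter(7, 1235520)
= fac_iter(6, 7 * 1235520) = fac_iter(6, 8648640)
= fac_iter(5, 6 * 8648640) = fac_iter(5, 51891840)
= fac_iter(4, 5 * 51891840) = fac_iter(4, 259459200)
= fac_iter(3, 4 * 259459200) = fac_iter(3, 1037836800)
= fac_iter(2, 3 * 1037836800) = fac_iter(2, 3113510400)
= fac_iter(1, 2 * 3113510400) = fac_iter(1, 6227020800)
n <= 1, return acc = 6227020800


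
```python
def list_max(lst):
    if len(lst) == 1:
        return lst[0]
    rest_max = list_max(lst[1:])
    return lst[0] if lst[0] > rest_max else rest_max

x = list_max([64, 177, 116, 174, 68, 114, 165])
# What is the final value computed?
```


list_max([64, 177, 116, 174, 68, 114, 165])
= compare 64 with list_max([177, 116, 174, 68, 114, 165])
= compare 177 with list_max([116, 174, 68, 114, 165])
= compare 116 with list_max([174, 68, 114, 165])
= compare 174 with list_max([68, 114, 165])
= compare 68 with list_max([114, 165])
= compare 114 with list_max([165])
Base: list_max([165]) = 165
compare 114 with 165: max = 165
compare 68 with 165: max = 165
compare 174 with 165: max = 174
compare 116 with 174: max = 174
compare 177 with 174: max = 177
compare 64 with 177: max = 177
= 177


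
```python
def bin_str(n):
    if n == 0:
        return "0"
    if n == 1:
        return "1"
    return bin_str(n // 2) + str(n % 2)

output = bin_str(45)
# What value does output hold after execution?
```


bin_str(45)
= bin_str(22) + "1"
= bin_str(11) + "0" + "1"
= bin_str(5) + "1" + "0" + "1"
= bin_str(2) + "1" + "1" + "0" + "1"
= bin_str(1) + "0" + "1" + "1" + "0" + "1"
= "1" + "0" + "1" + "1" + "0" + "1"
= "101101"


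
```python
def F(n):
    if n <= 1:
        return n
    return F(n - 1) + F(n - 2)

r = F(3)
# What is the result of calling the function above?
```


F(3)
= F(2) + F(1)
Computing bottom-up: F(0)=0, F(1)=1, F(2)=1, F(3)=2
= 2


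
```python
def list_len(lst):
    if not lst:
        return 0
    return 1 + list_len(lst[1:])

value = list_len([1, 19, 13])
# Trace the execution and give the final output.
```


list_len([1, 19, 13])
= 1 + list_len([19, 13])
= 1 + 1 + list_len([13])
= 1 + 1 + 1 + list_len([])
= 1 + 1 + 1 + 0
= 3


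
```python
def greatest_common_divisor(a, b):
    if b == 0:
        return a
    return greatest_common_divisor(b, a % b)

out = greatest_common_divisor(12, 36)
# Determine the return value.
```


greatest_common_divisor(12, 36)
= greatest_common_divisor(36, 12 % 36) = greatest_common_divisor(36, 12)
= greatest_common_divisor(12, 36 % 12) = greatest_common_divisor(12, 0)
b == 0, return a = 12


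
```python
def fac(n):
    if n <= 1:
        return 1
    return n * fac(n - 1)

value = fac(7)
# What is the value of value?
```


fac(7)
= 7 * fac(6)
= 7 * 6 * fac(5)
= 7 * 6 * 5 * fac(4)
= 7 * 6 * 5 * 4 * fac(3)
= 7 * 6 * 5 * 4 * 3 * fac(2)
= 7 * 6 * 5 * 4 * 3 * 2 * fac(1)
= 7 * 6 * 5 * 4 * 3 * 2 * 1
= 5040


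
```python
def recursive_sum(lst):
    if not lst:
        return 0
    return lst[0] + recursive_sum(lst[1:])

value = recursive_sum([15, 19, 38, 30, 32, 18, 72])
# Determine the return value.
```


recursive_sum([15, 19, 38, 30, 32, 18, 72])
= 15 + recursive_sum([19, 38, 30, 32, 18, 72])
= 15 + 19 + recursive_sum([38, 30, 32, 18, 72])
= 15 + 19 + 38 + recursive_sum([30, 32, 18, 72])
= 15 + 19 + 38 + 30 + recursive_sum([32, 18, 72])
= 15 + 19 + 38 + 30 + 32 + recursive_sum([18, 72])
= 15 + 19 + 38 + 30 + 32 + 18 + recursive_sum([72])
= 15 + 19 + 38 + 30 + 32 + 18 + 72 + recursive_sum([])
= 15 + 19 + 38 + 30 + 32 + 18 + 72 + 0
= 224


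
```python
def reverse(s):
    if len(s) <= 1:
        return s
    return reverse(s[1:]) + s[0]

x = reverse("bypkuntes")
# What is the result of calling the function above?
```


reverse("bypkuntes")
= reverse("ypkuntes") + "b"
= reverse("pkuntes") + "y" + "b"
= reverse("kuntes") + "p" + "y" + "b"
= reverse("untes") + "k" + "p" + "y" + "b"
= reverse("ntes") + "u" + "k" + "p" + "y" + "b"
= reverse("tes") + "n" + "u" + "k" + "p" + "y" + "b"
= reverse("es") + "t" + "n" + "u" + "k" + "p" + "y" + "b"
= reverse("s") + "e" + "t" + "n" + "u" + "k" + "p" + "y" + "b"
= "s" + "e" + "t" + "n" + "u" + "k" + "p" + "y" + "b"
= "setnukpyb"


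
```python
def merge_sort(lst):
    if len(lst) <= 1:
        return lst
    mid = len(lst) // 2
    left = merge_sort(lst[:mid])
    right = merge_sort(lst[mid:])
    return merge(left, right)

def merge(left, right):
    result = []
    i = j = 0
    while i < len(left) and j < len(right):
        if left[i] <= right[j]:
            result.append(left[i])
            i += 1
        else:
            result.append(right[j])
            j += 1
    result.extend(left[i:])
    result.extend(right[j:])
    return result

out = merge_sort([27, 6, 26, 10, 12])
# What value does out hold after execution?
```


merge_sort([27, 6, 26, 10, 12])
Split into [27, 6] and [26, 10, 12]
Left sorted: [6, 27]
Right sorted: [10, 12, 26]
Merge [6, 27] and [10, 12, 26]
= [6, 10, 12, 26, 27]


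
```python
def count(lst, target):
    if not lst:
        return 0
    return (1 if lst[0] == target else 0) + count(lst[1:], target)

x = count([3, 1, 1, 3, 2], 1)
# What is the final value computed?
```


count([3, 1, 1, 3, 2], 1)
lst[0]=3 != 1: 0 + count([1, 1, 3, 2], 1)
lst[0]=1 == 1: 1 + count([1, 3, 2], 1)
lst[0]=1 == 1: 1 + count([3, 2], 1)
lst[0]=3 != 1: 0 + count([2], 1)
lst[0]=2 != 1: 0 + count([], 1)
= 2


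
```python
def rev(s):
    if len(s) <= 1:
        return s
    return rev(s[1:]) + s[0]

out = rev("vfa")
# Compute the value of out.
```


rev("vfa")
= rev("fa") + "v"
= rev("a") + "f" + "v"
= "a" + "f" + "v"
= "afv"


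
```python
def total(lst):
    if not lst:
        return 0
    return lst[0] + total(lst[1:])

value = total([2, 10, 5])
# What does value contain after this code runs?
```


total([2, 10, 5])
= 2 + total([10, 5])
= 2 + 10 + total([5])
= 2 + 10 + 5 + total([])
= 2 + 10 + 5 + 0
= 17


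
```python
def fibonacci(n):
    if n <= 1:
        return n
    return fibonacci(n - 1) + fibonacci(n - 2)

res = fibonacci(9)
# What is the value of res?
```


fibonacci(9)
= fibonacci(8) + fibonacci(7)
= (fibonacci(7) + fibonacci(6)) + fibonacci(7)
Computing bottom-up: fibonacci(0)=0, fibonacci(1)=1, fibonacci(2)=1, fibonacci(3)=2, fibonacci(4)=3, fibonacci(5)=5, fibonacci(6)=8, fibonacci(7)=13, fibonacci(8)=21, fibonacci(9)=34
= 34


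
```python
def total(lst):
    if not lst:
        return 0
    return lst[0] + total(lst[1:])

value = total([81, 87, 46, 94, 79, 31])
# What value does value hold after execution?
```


total([81, 87, 46, 94, 79, 31])
= 81 + total([87, 46, 94, 79, 31])
= 81 + 87 + total([46, 94, 79, 31])
= 81 + 87 + 46 + total([94, 79, 31])
= 81 + 87 + 46 + 94 + total([79, 31])
= 81 + 87 + 46 + 94 + 79 + total([31])
= 81 + 87 + 46 + 94 + 79 + 31 + total([])
= 81 + 87 + 46 + 94 + 79 + 31 + 0
= 418


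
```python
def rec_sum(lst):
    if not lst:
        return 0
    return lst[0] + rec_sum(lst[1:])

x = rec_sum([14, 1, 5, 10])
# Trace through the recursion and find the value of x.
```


rec_sum([14, 1, 5, 10])
= 14 + rec_sum([1, 5, 10])
= 14 + 1 + rec_sum([5, 10])
= 14 + 1 + 5 + rec_sum([10])
= 14 + 1 + 5 + 10 + rec_sum([])
= 14 + 1 + 5 + 10 + 0
= 30


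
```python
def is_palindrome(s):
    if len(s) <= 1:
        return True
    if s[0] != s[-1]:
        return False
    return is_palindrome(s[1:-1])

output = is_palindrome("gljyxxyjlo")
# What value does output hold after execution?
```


is_palindrome("gljyxxyjlo")
"gljyxxyjlo": s[0]='g' != s[-1]='o' -> False
= False


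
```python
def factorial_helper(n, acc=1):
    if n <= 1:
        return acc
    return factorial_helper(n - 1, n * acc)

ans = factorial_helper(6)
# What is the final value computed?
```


factorial_helper(6, 1)
= factorial_helper(5, 6 * 1) = factorial_helper(5, 6)
= factorial_helper(4, 5 * 6) = factorial_helper(4, 30)
= factorial_helper(3, 4 * 30) = factorial_helper(3, 120)
= factorial_helper(2, 3 * 120) = factorial_helper(2, 360)
= factorial_helper(1, 2 * 360) = factorial_helper(1, 720)
n <= 1, return acc = 720


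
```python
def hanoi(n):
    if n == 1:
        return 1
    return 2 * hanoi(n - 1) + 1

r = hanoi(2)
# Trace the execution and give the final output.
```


hanoi(2)
= 2 * hanoi(1) + 1
Now compute bottom-up:
hanoi(1) = 1
hanoi(2) = 2 * 1 + 1 = 3
= 3


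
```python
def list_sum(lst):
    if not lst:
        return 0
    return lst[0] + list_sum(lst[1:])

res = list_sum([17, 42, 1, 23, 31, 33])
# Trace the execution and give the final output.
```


list_sum([17, 42, 1, 23, 31, 33])
= 17 + list_sum([42, 1, 23, 31, 33])
= 17 + 42 + list_sum([1, 23, 31, 33])
= 17 + 42 + 1 + list_sum([23, 31, 33])
= 17 + 42 + 1 + 23 + list_sum([31, 33])
= 17 + 42 + 1 + 23 + 31 + list_sum([33])
= 17 + 42 + 1 + 23 + 31 + 33 + list_sum([])
= 17 + 42 + 1 + 23 + 31 + 33 + 0
= 147


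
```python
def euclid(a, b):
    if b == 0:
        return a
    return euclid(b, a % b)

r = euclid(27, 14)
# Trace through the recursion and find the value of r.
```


euclid(27, 14)
= euclid(14, 27 % 14) = euclid(14, 13)
= euclid(13, 14 % 13) = euclid(13, 1)
= euclid(1, 13 % 1) = euclid(1, 0)
b == 0, return a = 1


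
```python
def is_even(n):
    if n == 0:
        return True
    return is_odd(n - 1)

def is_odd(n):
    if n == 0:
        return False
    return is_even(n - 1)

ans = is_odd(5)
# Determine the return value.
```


is_odd(5)
= is_even(4)
= is_odd(3)
= is_even(2)
= is_odd(1)
= is_even(0)
n == 0: return True
= True


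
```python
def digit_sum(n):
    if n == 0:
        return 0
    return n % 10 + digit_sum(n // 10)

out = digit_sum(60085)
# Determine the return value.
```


digit_sum(60085)
= 5 + digit_sum(6008)
= 5 + 8 + digit_sum(600)
= 5 + 8 + 0 + digit_sum(60)
= 5 + 8 + 0 + 0 + digit_sum(6)
= 5 + 8 + 0 + 0 + 6 + digit_sum(0)
= 5 + 8 + 0 + 0 + 6 + 0
= 19


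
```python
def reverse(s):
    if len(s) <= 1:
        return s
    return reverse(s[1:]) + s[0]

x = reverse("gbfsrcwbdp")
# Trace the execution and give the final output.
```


reverse("gbfsrcwbdp")
= reverse("bfsrcwbdp") + "g"
= reverse("fsrcwbdp") + "b" + "g"
= reverse("srcwbdp") + "f" + "b" + "g"
= reverse("rcwbdp") + "s" + "f" + "b" + "g"
= reverse("cwbdp") + "r" + "s" + "f" + "b" + "g"
= reverse("wbdp") + "c" + "r" + "s" + "f" + "b" + "g"
= reverse("bdp") + "w" + "c" + "r" + "s" + "f" + "b" + "g"
= reverse("dp") + "b" + "w" + "c" + "r" + "s" + "f" + "b" + "g"
= reverse("p") + "d" + "b" + "w" + "c" + "r" + "s" + "f" + "b" + "g"
= "p" + "d" + "b" + "w" + "c" + "r" + "s" + "f" + "b" + "g"
= "pdbwcrsfbg"


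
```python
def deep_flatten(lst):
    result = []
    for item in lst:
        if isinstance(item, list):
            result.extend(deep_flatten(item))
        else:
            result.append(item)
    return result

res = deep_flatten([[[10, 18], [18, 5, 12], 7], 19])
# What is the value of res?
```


deep_flatten([[[10, 18], [18, 5, 12], 7], 19])
Processing each element:
  [[10, 18], [18, 5, 12], 7] is a list -> deep_flatten recursively -> [10, 18, 18, 5, 12, 7]
  19 is not a list -> append 19
= [10, 18, 18, 5, 12, 7, 19]


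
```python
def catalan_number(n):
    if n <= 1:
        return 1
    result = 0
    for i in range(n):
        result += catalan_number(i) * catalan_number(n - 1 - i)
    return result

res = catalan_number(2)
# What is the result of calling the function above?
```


catalan_number(2)
= sum of catalan_number(i) * catalan_number(2-1-i) for i in 0..1
  catalan_number(0)*catalan_number(1) = 1*1 = 1
  catalan_number(1)*catalan_number(0) = 1*1 = 1
= 1 + 1
= 2


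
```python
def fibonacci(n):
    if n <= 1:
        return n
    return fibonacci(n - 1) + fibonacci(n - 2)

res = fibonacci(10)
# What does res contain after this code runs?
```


fibonacci(10)
= fibonacci(9) + fibonacci(8)
= (fibonacci(8) + fibonacci(7)) + fibonacci(8)
Computing bottom-up: fibonacci(0)=0, fibonacci(1)=1, fibonacci(2)=1, fibonacci(3)=2, fibonacci(4)=3, fibonacci(5)=5, fibonacci(6)=8, fibonacci(7)=13, fibonacci(8)=21, fibonacci(9)=34, fibonacci(10)=55
= 55


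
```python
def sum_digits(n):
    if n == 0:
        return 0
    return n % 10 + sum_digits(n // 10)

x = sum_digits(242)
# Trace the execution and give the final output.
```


sum_digits(242)
= 2 + sum_digits(24)
= 2 + 4 + sum_digits(2)
= 2 + 4 + 2 + sum_digits(0)
= 2 + 4 + 2 + 0
= 8


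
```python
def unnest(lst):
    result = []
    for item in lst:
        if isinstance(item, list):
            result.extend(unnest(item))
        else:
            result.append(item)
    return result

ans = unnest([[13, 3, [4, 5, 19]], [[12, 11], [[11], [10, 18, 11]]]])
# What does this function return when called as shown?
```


unnest([[13, 3, [4, 5, 19]], [[12, 11], [[11], [10, 18, 11]]]])
Processing each element:
  [13, 3, [4, 5, 19]] is a list -> unnest recursively -> [13, 3, 4, 5, 19]
  [[12, 11], [[11], [10, 18, 11]]] is a list -> unnest recursively -> [12, 11, 11, 10, 18, 11]
= [13, 3, 4, 5, 19, 12, 11, 11, 10, 18, 11]


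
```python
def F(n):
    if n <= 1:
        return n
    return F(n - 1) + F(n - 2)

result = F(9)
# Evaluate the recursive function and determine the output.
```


F(9)
= F(8) + F(7)
= (F(7) + F(6)) + F(7)
Computing bottom-up: F(0)=0, F(1)=1, F(2)=1, F(3)=2, F(4)=3, F(5)=5, F(6)=8, F(7)=13, F(8)=21, F(9)=34
= 34


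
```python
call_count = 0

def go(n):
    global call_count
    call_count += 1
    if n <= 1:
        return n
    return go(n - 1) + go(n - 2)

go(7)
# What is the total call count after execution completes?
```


go(7) calls go(6) and go(5); each non-base call branches into two more.
Let C(k) = total number of calls made by go(k), including the call to go(k) itself.
Base cases: C(0) = 1, C(1) = 1
Recurrence: C(k) = 1 + C(k-1) + C(k-2)
  C(2) = 1 + C(1) + C(0) = 1 + 1 + 1 = 3
  C(3) = 1 + C(2) + C(1) = 1 + 3 + 1 = 5
  C(4) = 1 + C(3) + C(2) = 1 + 5 + 3 = 9
  C(5) = 1 + C(4) + C(3) = 1 + 9 + 5 = 15
  C(6) = 1 + C(5) + C(4) = 1 + 15 + 9 = 25
  C(7) = 1 + C(6) + C(5) = 1 + 25 + 15 = 41
Total calls = C(7) = 41


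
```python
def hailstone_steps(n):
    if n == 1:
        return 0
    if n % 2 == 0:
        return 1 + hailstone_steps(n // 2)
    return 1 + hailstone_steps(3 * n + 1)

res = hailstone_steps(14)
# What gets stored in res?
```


hailstone_steps(14)
14 is even -> hailstone_steps(7)
7 is odd -> 3*7+1 = 22 -> hailstone_steps(22)
22 is even -> hailstone_steps(11)
11 is odd -> 3*11+1 = 34 -> hailstone_steps(34)
34 is even -> hailstone_steps(17)
17 is odd -> 3*17+1 = 52 -> hailstone_steps(52)
52 is even -> hailstone_steps(26)
26 is even -> hailstone_steps(13)
13 is odd -> 3*13+1 = 40 -> hailstone_steps(40)
40 is even -> hailstone_steps(20)
20 is even -> hailstone_steps(10)
10 is even -> hailstone_steps(5)
5 is odd -> 3*5+1 = 16 -> hailstone_steps(16)
16 is even -> hailstone_steps(8)
8 is even -> hailstone_steps(4)
4 is even -> hailstone_steps(2)
2 is even -> hailstone_steps(1)
Reached 1 after 17 steps
= 17


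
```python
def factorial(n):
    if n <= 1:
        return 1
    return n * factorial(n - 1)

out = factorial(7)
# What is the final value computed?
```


factorial(7)
= 7 * factorial(6)
= 7 * 6 * factorial(5)
= 7 * 6 * 5 * factorial(4)
= 7 * 6 * 5 * 4 * factorial(3)
= 7 * 6 * 5 * 4 * 3 * factorial(2)
= 7 * 6 * 5 * 4 * 3 * 2 * factorial(1)
= 7 * 6 * 5 * 4 * 3 * 2 * 1
= 5040


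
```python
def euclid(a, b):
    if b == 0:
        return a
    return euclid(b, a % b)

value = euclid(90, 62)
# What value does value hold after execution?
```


euclid(90, 62)
= euclid(62, 90 % 62) = euclid(62, 28)
= euclid(28, 62 % 28) = euclid(28, 6)
= euclid(6, 28 % 6) = euclid(6, 4)
= euclid(4, 6 % 4) = euclid(4, 2)
= euclid(2, 4 % 2) = euclid(2, 0)
b == 0, return a = 2


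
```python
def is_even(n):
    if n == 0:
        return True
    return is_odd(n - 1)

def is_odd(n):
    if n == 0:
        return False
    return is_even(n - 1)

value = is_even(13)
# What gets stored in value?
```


is_even(13)
= is_odd(12)
= is_even(11)
= is_odd(10)
= is_even(9)
= is_odd(8)
= is_even(7)
= is_odd(6)
= is_even(5)
= is_odd(4)
= is_even(3)
= is_odd(2)
= is_even(1)
= is_odd(0)
n == 0: return False
= False


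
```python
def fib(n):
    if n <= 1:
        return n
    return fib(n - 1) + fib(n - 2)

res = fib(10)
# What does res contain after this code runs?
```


fib(10)
= fib(9) + fib(8)
= (fib(8) + fib(7)) + fib(8)
Computing bottom-up: fib(0)=0, fib(1)=1, fib(2)=1, fib(3)=2, fib(4)=3, fib(5)=5, fib(6)=8, fib(7)=13, fib(8)=21, fib(9)=34, fib(10)=55
= 55


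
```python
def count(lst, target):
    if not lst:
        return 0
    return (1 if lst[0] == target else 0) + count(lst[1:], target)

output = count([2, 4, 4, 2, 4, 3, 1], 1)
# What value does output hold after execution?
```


count([2, 4, 4, 2, 4, 3, 1], 1)
lst[0]=2 != 1: 0 + count([4, 4, 2, 4, 3, 1], 1)
lst[0]=4 != 1: 0 + count([4, 2, 4, 3, 1], 1)
lst[0]=4 != 1: 0 + count([2, 4, 3, 1], 1)
lst[0]=2 != 1: 0 + count([4, 3, 1], 1)
lst[0]=4 != 1: 0 + count([3, 1], 1)
lst[0]=3 != 1: 0 + count([1], 1)
lst[0]=1 == 1: 1 + count([], 1)
= 1


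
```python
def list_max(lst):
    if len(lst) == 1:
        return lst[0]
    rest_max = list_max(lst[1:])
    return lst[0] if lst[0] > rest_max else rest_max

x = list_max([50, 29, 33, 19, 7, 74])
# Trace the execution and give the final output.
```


list_max([50, 29, 33, 19, 7, 74])
= compare 50 with list_max([29, 33, 19, 7, 74])
= compare 29 with list_max([33, 19, 7, 74])
= compare 33 with list_max([19, 7, 74])
= compare 19 with list_max([7, 74])
= compare 7 with list_max([74])
Base: list_max([74]) = 74
compare 7 with 74: max = 74
compare 19 with 74: max = 74
compare 33 with 74: max = 74
compare 29 with 74: max = 74
compare 50 with 74: max = 74
= 74


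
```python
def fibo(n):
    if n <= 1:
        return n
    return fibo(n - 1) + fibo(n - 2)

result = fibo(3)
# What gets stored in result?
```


fibo(3)
= fibo(2) + fibo(1)
Computing bottom-up: fibo(0)=0, fibo(1)=1, fibo(2)=1, fibo(3)=2
= 2


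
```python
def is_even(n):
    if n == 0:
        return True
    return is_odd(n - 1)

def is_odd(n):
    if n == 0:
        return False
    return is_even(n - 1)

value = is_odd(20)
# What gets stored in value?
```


is_odd(20)
= is_even(19)
= is_odd(18)
= is_even(17)
= is_odd(16)
= is_even(15)
= is_odd(14)
= is_even(13)
= is_odd(12)
= is_even(11)
= is_odd(10)
= is_even(9)
= is_odd(8)
= is_even(7)
= is_odd(6)
= is_even(5)
= is_odd(4)
= is_even(3)
= is_odd(2)
= is_even(1)
= is_odd(0)
n == 0: return False
= False


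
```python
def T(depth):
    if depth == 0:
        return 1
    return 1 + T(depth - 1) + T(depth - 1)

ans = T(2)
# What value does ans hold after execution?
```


T(2)
= 1 + T(1) + T(1)
= 1 + 2 * T(1)
T(k) = 2^(k+1) - 1
T(0) = 1
T(1) = 3
T(2) = 7
T(2) = 2^3 - 1 = 7


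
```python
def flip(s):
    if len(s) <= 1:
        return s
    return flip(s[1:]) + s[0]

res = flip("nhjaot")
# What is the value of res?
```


flip("nhjaot")
= flip("hjaot") + "n"
= flip("jaot") + "h" + "n"
= flip("aot") + "j" + "h" + "n"
= flip("ot") + "a" + "j" + "h" + "n"
= flip("t") + "o" + "a" + "j" + "h" + "n"
= "t" + "o" + "a" + "j" + "h" + "n"
= "toajhn"


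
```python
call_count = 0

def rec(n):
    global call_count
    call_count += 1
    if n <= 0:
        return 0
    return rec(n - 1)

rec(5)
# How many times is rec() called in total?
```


rec(5) calls rec(4) calls ... calls rec(0)
Total calls: 5 + 1 (for base case) = 6


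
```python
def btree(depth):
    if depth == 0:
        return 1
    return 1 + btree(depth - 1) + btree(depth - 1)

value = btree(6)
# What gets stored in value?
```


btree(6)
= 1 + btree(5) + btree(5)
= 1 + 2 * btree(5)
btree(k) = 2^(k+1) - 1
btree(0) = 1
btree(1) = 3
btree(2) = 7
btree(3) = 15
btree(4) = 31
btree(6) = 2^7 - 1 = 127


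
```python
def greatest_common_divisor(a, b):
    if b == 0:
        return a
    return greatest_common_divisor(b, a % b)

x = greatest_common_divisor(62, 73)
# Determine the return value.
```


greatest_common_divisor(62, 73)
= greatest_common_divisor(73, 62 % 73) = greatest_common_divisor(73, 62)
= greatest_common_divisor(62, 73 % 62) = greatest_common_divisor(62, 11)
= greatest_common_divisor(11, 62 % 11) = greatest_common_divisor(11, 7)
= greatest_common_divisor(7, 11 % 7) = greatest_common_divisor(7, 4)
= greatest_common_divisor(4, 7 % 4) = greatest_common_divisor(4, 3)
= greatest_common_divisor(3, 4 % 3) = greatest_common_divisor(3, 1)
= greatest_common_divisor(1, 3 % 1) = greatest_common_divisor(1, 0)
b == 0, return a = 1


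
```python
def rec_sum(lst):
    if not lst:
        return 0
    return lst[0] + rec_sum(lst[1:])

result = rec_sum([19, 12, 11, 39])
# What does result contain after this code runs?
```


rec_sum([19, 12, 11, 39])
= 19 + rec_sum([12, 11, 39])
= 19 + 12 + rec_sum([11, 39])
= 19 + 12 + 11 + rec_sum([39])
= 19 + 12 + 11 + 39 + rec_sum([])
= 19 + 12 + 11 + 39 + 0
= 81


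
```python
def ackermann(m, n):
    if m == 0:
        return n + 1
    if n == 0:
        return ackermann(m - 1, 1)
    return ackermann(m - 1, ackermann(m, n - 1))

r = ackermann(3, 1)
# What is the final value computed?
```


ackermann(3, 1)
= ackermann(2, ackermann(3, 0))
First compute ackermann(3, 0) = 5
= ackermann(2, 5)
= 13


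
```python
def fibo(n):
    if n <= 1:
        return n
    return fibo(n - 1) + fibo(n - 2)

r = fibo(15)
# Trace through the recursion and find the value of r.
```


fibo(15)
= fibo(14) + fibo(13)
= (fibo(13) + fibo(12)) + fibo(13)
Computing bottom-up: fibo(0)=0, fibo(1)=1, fibo(2)=1, fibo(3)=2, fibo(4)=3, fibo(5)=5, fibo(6)=8, fibo(7)=13, fibo(8)=21, fibo(9)=34, fibo(10)=55, fibo(11)=89, fibo(12)=144, fibo(13)=233, fibo(14)=377, fibo(15)=610
= 610


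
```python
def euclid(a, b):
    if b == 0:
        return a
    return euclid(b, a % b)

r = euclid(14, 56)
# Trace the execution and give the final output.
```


euclid(14, 56)
= euclid(56, 14 % 56) = euclid(56, 14)
= euclid(14, 56 % 14) = euclid(14, 0)
b == 0, return a = 14


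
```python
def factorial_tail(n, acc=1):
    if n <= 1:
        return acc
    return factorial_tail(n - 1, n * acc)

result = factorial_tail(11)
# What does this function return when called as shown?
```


factorial_tail(11, 1)
= factorial_tail(10, 11 * 1) = factorial_tail(10, 11)
= factorial_tail(9, 10 * 11) = factorial_tail(9, 110)
= factorial_tail(8, 9 * 110) = factorial_tail(8, 990)
= factorial_tail(7, 8 * 990) = factorial_tail(7, 7920)
= factorial_tail(6, 7 * 7920) = factorial_tail(6, 55440)
= factorial_tail(5, 6 * 55440) = factorial_tail(5, 332640)
= factorial_tail(4, 5 * 332640) = factorial_tail(4, 1663200)
= factorial_tail(3, 4 * 1663200) = factorial_tail(3, 6652800)
= factorial_tail(2, 3 * 6652800) = factorial_tail(2, 19958400)
= factorial_tail(1, 2 * 19958400) = factorial_tail(1, 39916800)
n <= 1, return acc = 39916800


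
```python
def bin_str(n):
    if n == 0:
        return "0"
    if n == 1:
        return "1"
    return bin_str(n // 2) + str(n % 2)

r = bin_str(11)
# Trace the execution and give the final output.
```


bin_str(11)
= bin_str(5) + "1"
= bin_str(2) + "1" + "1"
= bin_str(1) + "0" + "1" + "1"
= "1" + "0" + "1" + "1"
= "1011"


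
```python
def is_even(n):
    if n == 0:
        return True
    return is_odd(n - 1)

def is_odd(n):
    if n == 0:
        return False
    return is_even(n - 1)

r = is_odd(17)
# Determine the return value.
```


is_odd(17)
= is_even(16)
= is_odd(15)
= is_even(14)
= is_odd(13)
= is_even(12)
= is_odd(11)
= is_even(10)
= is_odd(9)
= is_even(8)
= is_odd(7)
= is_even(6)
= is_odd(5)
= is_even(4)
= is_odd(3)
= is_even(2)
= is_odd(1)
= is_even(0)
n == 0: return True
= True


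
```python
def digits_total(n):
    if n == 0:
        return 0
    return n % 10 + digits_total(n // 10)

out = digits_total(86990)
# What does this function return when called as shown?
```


digits_total(86990)
= 0 + digits_total(8699)
= 0 + 9 + digits_total(869)
= 0 + 9 + 9 + digits_total(86)
= 0 + 9 + 9 + 6 + digits_total(8)
= 0 + 9 + 9 + 6 + 8 + digits_total(0)
= 0 + 9 + 9 + 6 + 8 + 0
= 32


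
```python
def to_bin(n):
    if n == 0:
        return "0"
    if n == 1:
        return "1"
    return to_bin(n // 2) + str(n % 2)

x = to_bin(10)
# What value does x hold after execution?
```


to_bin(10)
= to_bin(5) + "0"
= to_bin(2) + "1" + "0"
= to_bin(1) + "0" + "1" + "0"
= "1" + "0" + "1" + "0"
= "1010"


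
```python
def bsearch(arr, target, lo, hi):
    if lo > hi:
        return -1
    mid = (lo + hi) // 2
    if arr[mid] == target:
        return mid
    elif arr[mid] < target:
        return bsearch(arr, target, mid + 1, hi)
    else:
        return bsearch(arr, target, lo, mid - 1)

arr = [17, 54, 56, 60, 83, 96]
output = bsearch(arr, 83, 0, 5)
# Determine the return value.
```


bsearch(arr, 83, 0, 5)
lo=0, hi=5, mid=2, arr[mid]=56
56 < 83, search right half
lo=3, hi=5, mid=4, arr[mid]=83
arr[4] == 83, found at index 4
= 4


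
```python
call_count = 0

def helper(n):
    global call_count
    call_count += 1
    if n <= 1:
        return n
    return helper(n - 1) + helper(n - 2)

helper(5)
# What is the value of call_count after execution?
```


helper(5) calls helper(4) and helper(3); each non-base call branches into two more.
Let C(k) = total number of calls made by helper(k), including the call to helper(k) itself.
Base cases: C(0) = 1, C(1) = 1
Recurrence: C(k) = 1 + C(k-1) + C(k-2)
  C(2) = 1 + C(1) + C(0) = 1 + 1 + 1 = 3
  C(3) = 1 + C(2) + C(1) = 1 + 3 + 1 = 5
  C(4) = 1 + C(3) + C(2) = 1 + 5 + 3 = 9
  C(5) = 1 + C(4) + C(3) = 1 + 9 + 5 = 15
Total calls = C(5) = 15


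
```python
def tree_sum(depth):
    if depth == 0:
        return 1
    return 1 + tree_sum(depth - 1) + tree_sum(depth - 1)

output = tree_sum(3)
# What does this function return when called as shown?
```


tree_sum(3)
= 1 + tree_sum(2) + tree_sum(2)
= 1 + 2 * tree_sum(2)
tree_sum(k) = 2^(k+1) - 1
tree_sum(0) = 1
tree_sum(1) = 3
tree_sum(2) = 7
tree_sum(3) = 15
tree_sum(3) = 2^4 - 1 = 15


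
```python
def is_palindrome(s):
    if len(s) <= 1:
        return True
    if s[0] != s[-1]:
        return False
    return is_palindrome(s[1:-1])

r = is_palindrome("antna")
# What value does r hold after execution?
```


is_palindrome("antna")
"antna": s[0]='a' == s[-1]='a' -> is_palindrome("ntn")
"ntn": s[0]='n' == s[-1]='n' -> is_palindrome("t")
"t": len <= 1 -> True
= True


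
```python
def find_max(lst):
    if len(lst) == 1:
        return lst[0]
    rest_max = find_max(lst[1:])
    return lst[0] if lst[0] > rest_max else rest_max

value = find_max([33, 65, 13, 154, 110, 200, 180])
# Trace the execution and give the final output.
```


find_max([33, 65, 13, 154, 110, 200, 180])
= compare 33 with find_max([65, 13, 154, 110, 200, 180])
= compare 65 with find_max([13, 154, 110, 200, 180])
= compare 13 with find_max([154, 110, 200, 180])
= compare 154 with find_max([110, 200, 180])
= compare 110 with find_max([200, 180])
= compare 200 with find_max([180])
Base: find_max([180]) = 180
compare 200 with 180: max = 200
compare 110 with 200: max = 200
compare 154 with 200: max = 200
compare 13 with 200: max = 200
compare 65 with 200: max = 200
compare 33 with 200: max = 200
= 200


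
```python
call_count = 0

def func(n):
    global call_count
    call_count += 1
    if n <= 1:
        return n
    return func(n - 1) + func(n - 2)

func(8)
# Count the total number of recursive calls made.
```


func(8) calls func(7) and func(6); each non-base call branches into two more.
Let C(k) = total number of calls made by func(k), including the call to func(k) itself.
Base cases: C(0) = 1, C(1) = 1
Recurrence: C(k) = 1 + C(k-1) + C(k-2)
  C(2) = 1 + C(1) + C(0) = 1 + 1 + 1 = 3
  C(3) = 1 + C(2) + C(1) = 1 + 3 + 1 = 5
  C(4) = 1 + C(3) + C(2) = 1 + 5 + 3 = 9
  C(5) = 1 + C(4) + C(3) = 1 + 9 + 5 = 15
  C(6) = 1 + C(5) + C(4) = 1 + 15 + 9 = 25
  C(7) = 1 + C(6) + C(5) = 1 + 25 + 15 = 41
  C(8) = 1 + C(7) + C(6) = 1 + 41 + 25 = 67
Total calls = C(8) = 67


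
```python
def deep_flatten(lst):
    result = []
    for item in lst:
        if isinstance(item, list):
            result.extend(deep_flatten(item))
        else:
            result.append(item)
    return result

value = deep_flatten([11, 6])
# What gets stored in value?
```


deep_flatten([11, 6])
Processing each element:
  11 is not a list -> append 11
  6 is not a list -> append 6
= [11, 6]


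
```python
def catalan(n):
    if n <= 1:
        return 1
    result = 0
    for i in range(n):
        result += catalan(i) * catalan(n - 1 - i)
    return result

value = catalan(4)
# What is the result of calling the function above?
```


catalan(4)
= sum of catalan(i) * catalan(4-1-i) for i in 0..3
First compute sub-values bottom-up:
  catalan(0) = 1, catalan(1) = 1
  catalan(2) = 1*1 + 1*1 = 2
  catalan(3) = 1*2 + 1*1 + 2*1 = 5
Now catalan(4):
  catalan(0)*catalan(3) = 1*5 = 5
  catalan(1)*catalan(2) = 1*2 = 2
  catalan(2)*catalan(1) = 2*1 = 2
  catalan(3)*catalan(0) = 5*1 = 5
= 5 + 2 + 2 + 5
= 14


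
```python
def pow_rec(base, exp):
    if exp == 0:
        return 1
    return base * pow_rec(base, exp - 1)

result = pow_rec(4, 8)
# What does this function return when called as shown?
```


pow_rec(4, 8)
= 4 * pow_rec(4, 7)
= 4 * 4 * pow_rec(4, 6)
= 4 * 4 * 4 * pow_rec(4, 5)
= 4 * 4 * 4 * 4 * pow_rec(4, 4)
= 4 * 4 * 4 * 4 * 4 * pow_rec(4, 3)
= 4 * 4 * 4 * 4 * 4 * 4 * pow_rec(4, 2)
= 4 * 4 * 4 * 4 * 4 * 4 * 4 * pow_rec(4, 1)
= 4 * 4 * 4 * 4 * 4 * 4 * 4 * 4 * pow_rec(4, 0)
= 4 * 4 * 4 * 4 * 4 * 4 * 4 * 4 * 1
= 65536
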